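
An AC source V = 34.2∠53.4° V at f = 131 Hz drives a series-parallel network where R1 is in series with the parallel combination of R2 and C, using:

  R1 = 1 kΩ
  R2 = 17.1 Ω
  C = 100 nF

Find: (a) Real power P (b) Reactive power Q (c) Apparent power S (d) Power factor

Step 1 — Angular frequency: ω = 2π·f = 2π·131 = 823.1 rad/s.
Step 2 — Component impedances:
  R1: Z = R = 1000 Ω
  R2: Z = R = 17.1 Ω
  C: Z = 1/(jωC) = -j/(ω·C) = 0 - j1.215e+04 Ω
Step 3 — Parallel branch: R2 || C = 1/(1/R2 + 1/C) = 17.1 - j0.02407 Ω.
Step 4 — Series with R1: Z_total = R1 + (R2 || C) = 1017 - j0.02407 Ω = 1017∠-0.0° Ω.
Step 5 — Source phasor: V = 34.2∠53.4° V = 20.39 + j27.46 V.
Step 6 — Current: I = V / Z = 0.02005 + j0.027 A = 0.03363∠53.4° A.
Step 7 — Complex power: S = V·I* = 1.15 - j2.721e-05 VA.
Step 8 — Real power: P = Re(S) = 1.15 W.
Step 9 — Reactive power: Q = Im(S) = -2.721e-05 VAR.
Step 10 — Apparent power: |S| = 1.15 VA.
Step 11 — Power factor: PF = P/|S| = 1 (leading).

(a) P = 1.15 W  (b) Q = -2.721e-05 VAR  (c) S = 1.15 VA  (d) PF = 1 (leading)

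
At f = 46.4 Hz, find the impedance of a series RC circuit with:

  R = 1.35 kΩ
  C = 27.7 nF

Step 1 — Angular frequency: ω = 2π·f = 2π·46.4 = 291.5 rad/s.
Step 2 — Component impedances:
  R: Z = R = 1350 Ω
  C: Z = 1/(jωC) = -j/(ω·C) = 0 - j1.238e+05 Ω
Step 3 — Series combination: Z_total = R + C = 1350 - j1.238e+05 Ω = 1.238e+05∠-89.4° Ω.

Z = 1350 - j1.238e+05 Ω = 1.238e+05∠-89.4° Ω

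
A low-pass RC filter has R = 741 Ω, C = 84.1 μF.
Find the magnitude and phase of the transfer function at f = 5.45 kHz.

Step 1 — Angular frequency: ω = 2π·5450 = 3.424e+04 rad/s.
Step 2 — Transfer function: H(jω) = 1/(1 + jωRC).
Step 3 — Denominator: 1 + jωRC = 1 + j·3.424e+04·741·8.41e-05 = 1 + j2134.
Step 4 — H = 2.196e-07 - j0.0004686.
Step 5 — Magnitude: |H| = 0.0004686 (-66.6 dB); phase: φ = -90.0°.

|H| = 0.0004686 (-66.6 dB), φ = -90.0°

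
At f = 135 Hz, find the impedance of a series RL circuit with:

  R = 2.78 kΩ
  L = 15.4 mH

Step 1 — Angular frequency: ω = 2π·f = 2π·135 = 848.2 rad/s.
Step 2 — Component impedances:
  R: Z = R = 2780 Ω
  L: Z = jωL = j·848.2·0.0154 = 0 + j13.06 Ω
Step 3 — Series combination: Z_total = R + L = 2780 + j13.06 Ω = 2780∠0.3° Ω.

Z = 2780 + j13.06 Ω = 2780∠0.3° Ω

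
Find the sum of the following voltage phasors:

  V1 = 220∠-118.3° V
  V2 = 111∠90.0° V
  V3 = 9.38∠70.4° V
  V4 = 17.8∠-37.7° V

Step 1 — Convert each phasor to rectangular form:
  V1 = 220·(cos(-118.3°) + j·sin(-118.3°)) = -104.3 - j193.7 V
  V2 = 111·(cos(90.0°) + j·sin(90.0°)) = 0 + j111 V
  V3 = 9.38·(cos(70.4°) + j·sin(70.4°)) = 3.147 + j8.836 V
  V4 = 17.8·(cos(-37.7°) + j·sin(-37.7°)) = 14.08 - j10.89 V
Step 2 — Sum components: V_total = -87.07 - j84.75 V.
Step 3 — Convert to polar: |V_total| = 121.5 V, ∠V_total = -135.8°.

V_total = 121.5∠-135.8° V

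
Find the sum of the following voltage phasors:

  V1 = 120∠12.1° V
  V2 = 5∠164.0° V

Step 1 — Convert each phasor to rectangular form:
  V1 = 120·(cos(12.1°) + j·sin(12.1°)) = 117.3 + j25.15 V
  V2 = 5·(cos(164.0°) + j·sin(164.0°)) = -4.806 + j1.378 V
Step 2 — Sum components: V_total = 112.5 + j26.53 V.
Step 3 — Convert to polar: |V_total| = 115.6 V, ∠V_total = 13.3°.

V_total = 115.6∠13.3° V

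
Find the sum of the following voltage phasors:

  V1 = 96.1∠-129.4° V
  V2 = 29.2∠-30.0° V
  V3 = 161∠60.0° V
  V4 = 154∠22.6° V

Step 1 — Convert each phasor to rectangular form:
  V1 = 96.1·(cos(-129.4°) + j·sin(-129.4°)) = -61 - j74.26 V
  V2 = 29.2·(cos(-30.0°) + j·sin(-30.0°)) = 25.29 - j14.6 V
  V3 = 161·(cos(60.0°) + j·sin(60.0°)) = 80.5 + j139.4 V
  V4 = 154·(cos(22.6°) + j·sin(22.6°)) = 142.2 + j59.18 V
Step 2 — Sum components: V_total = 187 + j109.8 V.
Step 3 — Convert to polar: |V_total| = 216.8 V, ∠V_total = 30.4°.

V_total = 216.8∠30.4° V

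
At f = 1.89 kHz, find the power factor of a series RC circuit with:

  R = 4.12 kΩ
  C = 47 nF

Step 1 — Angular frequency: ω = 2π·f = 2π·1890 = 1.188e+04 rad/s.
Step 2 — Component impedances:
  R: Z = R = 4120 Ω
  C: Z = 1/(jωC) = -j/(ω·C) = 0 - j1792 Ω
Step 3 — Series combination: Z_total = R + C = 4120 - j1792 Ω = 4493∠-23.5° Ω.
Step 4 — Power factor: PF = cos(φ) = Re(Z)/|Z| = 4120/4493 = 0.917.
Step 5 — Type: Im(Z) = -1792 ⇒ leading (phase φ = -23.5°).

PF = 0.917 (leading, φ = -23.5°)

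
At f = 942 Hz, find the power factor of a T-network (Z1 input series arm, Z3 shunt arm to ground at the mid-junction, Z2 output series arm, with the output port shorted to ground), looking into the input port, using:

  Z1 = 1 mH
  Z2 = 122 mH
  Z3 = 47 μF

Step 1 — Angular frequency: ω = 2π·f = 2π·942 = 5919 rad/s.
Step 2 — Component impedances:
  Z1: Z = jωL = j·5919·0.001 = 0 + j5.919 Ω
  Z2: Z = jωL = j·5919·0.122 = 0 + j722.1 Ω
  Z3: Z = 1/(jωC) = -j/(ω·C) = 0 - j3.595 Ω
Step 3 — With the output port shorted to ground, the output series arm Z2 runs from the junction to ground; the shunt arm Z3 also runs from the junction to ground. They appear in parallel: Z3 || Z2 = 0 - j3.613 Ω.
Step 4 — Series with input arm Z1: Z_in = Z1 + (Z3 || Z2) = 0 + j2.306 Ω = 2.306∠90.0° Ω.
Step 5 — Power factor: PF = cos(φ) = Re(Z)/|Z| = 0/2.306 = 0.
Step 6 — Type: Im(Z) = 2.306 ⇒ lagging (phase φ = 90.0°).

PF = 0 (lagging, φ = 90.0°)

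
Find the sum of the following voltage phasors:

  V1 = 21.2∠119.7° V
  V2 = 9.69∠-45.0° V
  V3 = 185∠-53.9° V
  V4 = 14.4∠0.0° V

Step 1 — Convert each phasor to rectangular form:
  V1 = 21.2·(cos(119.7°) + j·sin(119.7°)) = -10.5 + j18.41 V
  V2 = 9.69·(cos(-45.0°) + j·sin(-45.0°)) = 6.852 - j6.852 V
  V3 = 185·(cos(-53.9°) + j·sin(-53.9°)) = 109 - j149.5 V
  V4 = 14.4·(cos(0.0°) + j·sin(0.0°)) = 14.4 V
Step 2 — Sum components: V_total = 119.7 - j137.9 V.
Step 3 — Convert to polar: |V_total| = 182.6 V, ∠V_total = -49.0°.

V_total = 182.6∠-49.0° V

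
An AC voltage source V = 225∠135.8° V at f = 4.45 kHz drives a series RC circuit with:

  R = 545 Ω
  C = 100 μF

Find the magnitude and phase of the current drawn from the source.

Step 1 — Angular frequency: ω = 2π·f = 2π·4450 = 2.796e+04 rad/s.
Step 2 — Component impedances:
  R: Z = R = 545 Ω
  C: Z = 1/(jωC) = -j/(ω·C) = 0 - j0.3577 Ω
Step 3 — Series combination: Z_total = R + C = 545 - j0.3577 Ω = 545∠-0.0° Ω.
Step 4 — Source phasor: V = 225∠135.8° V = -161.3 + j156.9 V.
Step 5 — Ohm's law: I = V / Z_total = (-161.3 + j156.9) / (545 - j0.3577) = -0.2962 + j0.2876 A.
Step 6 — Convert to polar: |I| = 0.4128 A, ∠I = 135.8°.

I = 0.4128∠135.8° A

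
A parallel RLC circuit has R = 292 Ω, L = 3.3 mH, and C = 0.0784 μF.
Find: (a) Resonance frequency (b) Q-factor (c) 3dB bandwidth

Step 1 — Resonance: ω₀ = 1/√(LC) = 1/√(0.0033·7.84e-08) = 6.217e+04 rad/s.
Step 2 — f₀ = ω₀/(2π) = 9895 Hz.
Step 3 — Parallel Q: Q = R/(ω₀L) = 292/(6.217e+04·0.0033) = 1.423.
Step 4 — Bandwidth: Δω = ω₀/Q = 4.368e+04 rad/s; BW = Δω/(2π) = 6952 Hz.

(a) f₀ = 9895 Hz  (b) Q = 1.423  (c) BW = 6952 Hz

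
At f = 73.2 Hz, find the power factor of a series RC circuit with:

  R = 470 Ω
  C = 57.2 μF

Step 1 — Angular frequency: ω = 2π·f = 2π·73.2 = 459.9 rad/s.
Step 2 — Component impedances:
  R: Z = R = 470 Ω
  C: Z = 1/(jωC) = -j/(ω·C) = 0 - j38.01 Ω
Step 3 — Series combination: Z_total = R + C = 470 - j38.01 Ω = 471.5∠-4.6° Ω.
Step 4 — Power factor: PF = cos(φ) = Re(Z)/|Z| = 470/471.535 = 0.9967.
Step 5 — Type: Im(Z) = -38.01 ⇒ leading (phase φ = -4.6°).

PF = 0.9967 (leading, φ = -4.6°)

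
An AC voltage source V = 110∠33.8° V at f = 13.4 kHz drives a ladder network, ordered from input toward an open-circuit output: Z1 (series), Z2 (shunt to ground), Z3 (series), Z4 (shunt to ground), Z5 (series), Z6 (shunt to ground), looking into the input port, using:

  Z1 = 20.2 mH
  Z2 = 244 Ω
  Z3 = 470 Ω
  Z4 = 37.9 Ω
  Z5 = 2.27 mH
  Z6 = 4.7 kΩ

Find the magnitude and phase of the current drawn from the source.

Step 1 — Angular frequency: ω = 2π·f = 2π·1.34e+04 = 8.419e+04 rad/s.
Step 2 — Component impedances:
  Z1: Z = jωL = j·8.419e+04·0.0202 = 0 + j1701 Ω
  Z2: Z = R = 244 Ω
  Z3: Z = R = 470 Ω
  Z4: Z = R = 37.9 Ω
  Z5: Z = jωL = j·8.419e+04·0.00227 = 0 + j191.1 Ω
  Z6: Z = R = 4700 Ω
Step 3 — Ladder network (open output): work backward from the far end, alternating series and parallel combinations. Z_in = 164.8 + j1701 Ω = 1709∠84.5° Ω.
Step 4 — Source phasor: V = 110∠33.8° V = 91.41 + j61.19 V.
Step 5 — Ohm's law: I = V / Z_total = (91.41 + j61.19) / (164.8 + j1701) = 0.0408 - j0.04979 A.
Step 6 — Convert to polar: |I| = 0.06438 A, ∠I = -50.7°.

I = 0.06438∠-50.7° A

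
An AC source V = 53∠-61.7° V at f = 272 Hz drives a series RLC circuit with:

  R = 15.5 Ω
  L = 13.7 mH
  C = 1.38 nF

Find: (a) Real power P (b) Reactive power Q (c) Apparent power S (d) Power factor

Step 1 — Angular frequency: ω = 2π·f = 2π·272 = 1709 rad/s.
Step 2 — Component impedances:
  R: Z = R = 15.5 Ω
  L: Z = jωL = j·1709·0.0137 = 0 + j23.41 Ω
  C: Z = 1/(jωC) = -j/(ω·C) = 0 - j4.24e+05 Ω
Step 3 — Series combination: Z_total = R + L + C = 15.5 - j4.24e+05 Ω = 4.24e+05∠-90.0° Ω.
Step 4 — Source phasor: V = 53∠-61.7° V = 25.13 - j46.67 V.
Step 5 — Current: I = V / Z = 0.0001101 + j5.926e-05 A = 0.000125∠28.3° A.
Step 6 — Complex power: S = V·I* = 2.422e-07 - j0.006625 VA.
Step 7 — Real power: P = Re(S) = 2.422e-07 W.
Step 8 — Reactive power: Q = Im(S) = -0.006625 VAR.
Step 9 — Apparent power: |S| = 0.006625 VA.
Step 10 — Power factor: PF = P/|S| = 3.656e-05 (leading).

(a) P = 2.422e-07 W  (b) Q = -0.006625 VAR  (c) S = 0.006625 VA  (d) PF = 3.656e-05 (leading)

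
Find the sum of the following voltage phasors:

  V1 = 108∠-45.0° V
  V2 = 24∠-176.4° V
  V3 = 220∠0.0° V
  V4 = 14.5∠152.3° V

Step 1 — Convert each phasor to rectangular form:
  V1 = 108·(cos(-45.0°) + j·sin(-45.0°)) = 76.37 - j76.37 V
  V2 = 24·(cos(-176.4°) + j·sin(-176.4°)) = -23.95 - j1.507 V
  V3 = 220·(cos(0.0°) + j·sin(0.0°)) = 220 V
  V4 = 14.5·(cos(152.3°) + j·sin(152.3°)) = -12.84 + j6.74 V
Step 2 — Sum components: V_total = 259.6 - j71.13 V.
Step 3 — Convert to polar: |V_total| = 269.1 V, ∠V_total = -15.3°.

V_total = 269.1∠-15.3° V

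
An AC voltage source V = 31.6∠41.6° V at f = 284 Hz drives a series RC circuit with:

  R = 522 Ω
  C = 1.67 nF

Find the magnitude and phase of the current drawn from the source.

Step 1 — Angular frequency: ω = 2π·f = 2π·284 = 1784 rad/s.
Step 2 — Component impedances:
  R: Z = R = 522 Ω
  C: Z = 1/(jωC) = -j/(ω·C) = 0 - j3.356e+05 Ω
Step 3 — Series combination: Z_total = R + C = 522 - j3.356e+05 Ω = 3.356e+05∠-89.9° Ω.
Step 4 — Source phasor: V = 31.6∠41.6° V = 23.63 + j20.98 V.
Step 5 — Ohm's law: I = V / Z_total = (23.63 + j20.98) / (522 - j3.356e+05) = -6.241e-05 + j7.052e-05 A.
Step 6 — Convert to polar: |I| = 9.417e-05 A, ∠I = 131.5°.

I = 9.417e-05∠131.5° A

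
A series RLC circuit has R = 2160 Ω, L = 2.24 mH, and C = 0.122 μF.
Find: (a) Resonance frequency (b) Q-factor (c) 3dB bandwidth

Step 1 — Resonance condition Im(Z)=0 gives ω₀ = 1/√(LC).
Step 2 — ω₀ = 1/√(0.00224·1.22e-07) = 6.049e+04 rad/s.
Step 3 — f₀ = ω₀/(2π) = 9628 Hz.
Step 4 — Series Q: Q = ω₀L/R = 6.049e+04·0.00224/2160 = 0.06273.
Step 5 — 3dB bandwidth: Δω = ω₀/Q = 9.643e+05 rad/s; BW = Δω/(2π) = 1.535e+05 Hz.

(a) f₀ = 9628 Hz  (b) Q = 0.06273  (c) BW = 1.535e+05 Hz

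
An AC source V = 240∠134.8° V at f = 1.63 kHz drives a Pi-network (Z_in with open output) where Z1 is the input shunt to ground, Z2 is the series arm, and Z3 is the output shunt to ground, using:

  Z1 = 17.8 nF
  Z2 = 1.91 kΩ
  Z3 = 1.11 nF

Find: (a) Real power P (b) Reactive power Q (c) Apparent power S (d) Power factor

Step 1 — Angular frequency: ω = 2π·f = 2π·1630 = 1.024e+04 rad/s.
Step 2 — Component impedances:
  Z1: Z = 1/(jωC) = -j/(ω·C) = 0 - j5485 Ω
  Z2: Z = R = 1910 Ω
  Z3: Z = 1/(jωC) = -j/(ω·C) = 0 - j8.796e+04 Ω
Step 3 — With open output, the series arm Z2 and the output shunt Z3 appear in series to ground: Z2 + Z3 = 1910 - j8.796e+04 Ω.
Step 4 — Parallel with input shunt Z1: Z_in = Z1 || (Z2 + Z3) = 6.578 - j5164 Ω = 5164∠-89.9° Ω.
Step 5 — Source phasor: V = 240∠134.8° V = -169.1 + j170.3 V.
Step 6 — Current: I = V / Z = -0.03302 - j0.03271 A = 0.04648∠-135.3° A.
Step 7 — Complex power: S = V·I* = 0.01421 - j11.15 VA.
Step 8 — Real power: P = Re(S) = 0.01421 W.
Step 9 — Reactive power: Q = Im(S) = -11.15 VAR.
Step 10 — Apparent power: |S| = 11.16 VA.
Step 11 — Power factor: PF = P/|S| = 0.001274 (leading).

(a) P = 0.01421 W  (b) Q = -11.15 VAR  (c) S = 11.16 VA  (d) PF = 0.001274 (leading)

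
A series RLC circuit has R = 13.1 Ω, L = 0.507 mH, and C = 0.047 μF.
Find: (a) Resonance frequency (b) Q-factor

Step 1 — Resonance condition Im(Z)=0 gives ω₀ = 1/√(LC).
Step 2 — ω₀ = 1/√(0.000507·4.7e-08) = 2.049e+05 rad/s.
Step 3 — f₀ = ω₀/(2π) = 3.26e+04 Hz.
Step 4 — Series Q: Q = ω₀L/R = 2.049e+05·0.000507/13.1 = 7.928.

(a) f₀ = 3.26e+04 Hz  (b) Q = 7.928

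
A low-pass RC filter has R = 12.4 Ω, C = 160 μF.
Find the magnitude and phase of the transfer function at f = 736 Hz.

Step 1 — Angular frequency: ω = 2π·736 = 4624 rad/s.
Step 2 — Transfer function: H(jω) = 1/(1 + jωRC).
Step 3 — Denominator: 1 + jωRC = 1 + j·4624·12.4·0.00016 = 1 + j9.175.
Step 4 — H = 0.01174 - j0.1077.
Step 5 — Magnitude: |H| = 0.1084 (-19.3 dB); phase: φ = -83.8°.

|H| = 0.1084 (-19.3 dB), φ = -83.8°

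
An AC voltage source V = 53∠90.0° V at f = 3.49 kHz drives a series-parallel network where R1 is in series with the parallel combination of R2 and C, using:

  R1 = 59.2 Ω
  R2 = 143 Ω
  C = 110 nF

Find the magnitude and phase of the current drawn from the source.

Step 1 — Angular frequency: ω = 2π·f = 2π·3490 = 2.193e+04 rad/s.
Step 2 — Component impedances:
  R1: Z = R = 59.2 Ω
  R2: Z = R = 143 Ω
  C: Z = 1/(jωC) = -j/(ω·C) = 0 - j414.6 Ω
Step 3 — Parallel branch: R2 || C = 1/(1/R2 + 1/C) = 127.8 - j44.08 Ω.
Step 4 — Series with R1: Z_total = R1 + (R2 || C) = 187 - j44.08 Ω = 192.1∠-13.3° Ω.
Step 5 — Source phasor: V = 53∠90.0° V = 0 + j53 V.
Step 6 — Ohm's law: I = V / Z_total = (0 + j53) / (187 - j44.08) = -0.0633 + j0.2685 A.
Step 7 — Convert to polar: |I| = 0.2759 A, ∠I = 103.3°.

I = 0.2759∠103.3° A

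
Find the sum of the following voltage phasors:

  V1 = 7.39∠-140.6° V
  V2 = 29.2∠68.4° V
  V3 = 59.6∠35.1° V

Step 1 — Convert each phasor to rectangular form:
  V1 = 7.39·(cos(-140.6°) + j·sin(-140.6°)) = -5.711 - j4.691 V
  V2 = 29.2·(cos(68.4°) + j·sin(68.4°)) = 10.75 + j27.15 V
  V3 = 59.6·(cos(35.1°) + j·sin(35.1°)) = 48.76 + j34.27 V
Step 2 — Sum components: V_total = 53.8 + j56.73 V.
Step 3 — Convert to polar: |V_total| = 78.18 V, ∠V_total = 46.5°.

V_total = 78.18∠46.5° V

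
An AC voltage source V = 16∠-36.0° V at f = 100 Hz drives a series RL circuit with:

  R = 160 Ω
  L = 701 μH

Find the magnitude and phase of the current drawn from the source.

Step 1 — Angular frequency: ω = 2π·f = 2π·100 = 628.3 rad/s.
Step 2 — Component impedances:
  R: Z = R = 160 Ω
  L: Z = jωL = j·628.3·0.000701 = 0 + j0.4405 Ω
Step 3 — Series combination: Z_total = R + L = 160 + j0.4405 Ω = 160∠0.2° Ω.
Step 4 — Source phasor: V = 16∠-36.0° V = 12.94 - j9.405 V.
Step 5 — Ohm's law: I = V / Z_total = (12.94 - j9.405) / (160 + j0.4405) = 0.08074 - j0.059 A.
Step 6 — Convert to polar: |I| = 0.1 A, ∠I = -36.2°.

I = 0.1∠-36.2° A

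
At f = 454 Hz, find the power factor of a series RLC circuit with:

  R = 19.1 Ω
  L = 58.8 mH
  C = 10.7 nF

Step 1 — Angular frequency: ω = 2π·f = 2π·454 = 2853 rad/s.
Step 2 — Component impedances:
  R: Z = R = 19.1 Ω
  L: Z = jωL = j·2853·0.0588 = 0 + j167.7 Ω
  C: Z = 1/(jωC) = -j/(ω·C) = 0 - j3.276e+04 Ω
Step 3 — Series combination: Z_total = R + L + C = 19.1 - j3.26e+04 Ω = 3.26e+04∠-90.0° Ω.
Step 4 — Power factor: PF = cos(φ) = Re(Z)/|Z| = 19.1/32595 = 0.000586.
Step 5 — Type: Im(Z) = -3.26e+04 ⇒ leading (phase φ = -90.0°).

PF = 0.000586 (leading, φ = -90.0°)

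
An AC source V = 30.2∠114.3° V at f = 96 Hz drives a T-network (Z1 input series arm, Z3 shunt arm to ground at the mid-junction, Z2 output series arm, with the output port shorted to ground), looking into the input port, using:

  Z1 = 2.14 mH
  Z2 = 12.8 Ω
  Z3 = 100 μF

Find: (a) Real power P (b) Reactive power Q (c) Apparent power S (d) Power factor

Step 1 — Angular frequency: ω = 2π·f = 2π·96 = 603.2 rad/s.
Step 2 — Component impedances:
  Z1: Z = jωL = j·603.2·0.00214 = 0 + j1.291 Ω
  Z2: Z = R = 12.8 Ω
  Z3: Z = 1/(jωC) = -j/(ω·C) = 0 - j16.58 Ω
Step 3 — With the output port shorted to ground, the output series arm Z2 runs from the junction to ground; the shunt arm Z3 also runs from the junction to ground. They appear in parallel: Z3 || Z2 = 8.02 - j6.192 Ω.
Step 4 — Series with input arm Z1: Z_in = Z1 + (Z3 || Z2) = 8.02 - j4.901 Ω = 9.398∠-31.4° Ω.
Step 5 — Source phasor: V = 30.2∠114.3° V = -12.43 + j27.52 V.
Step 6 — Current: I = V / Z = -2.655 + j1.809 A = 3.213∠145.7° A.
Step 7 — Complex power: S = V·I* = 82.8 - j50.6 VA.
Step 8 — Real power: P = Re(S) = 82.8 W.
Step 9 — Reactive power: Q = Im(S) = -50.6 VAR.
Step 10 — Apparent power: |S| = 97.04 VA.
Step 11 — Power factor: PF = P/|S| = 0.8533 (leading).

(a) P = 82.8 W  (b) Q = -50.6 VAR  (c) S = 97.04 VA  (d) PF = 0.8533 (leading)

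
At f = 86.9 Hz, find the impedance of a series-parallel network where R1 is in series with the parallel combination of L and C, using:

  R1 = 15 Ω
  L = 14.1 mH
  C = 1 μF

Step 1 — Angular frequency: ω = 2π·f = 2π·86.9 = 546 rad/s.
Step 2 — Component impedances:
  R1: Z = R = 15 Ω
  L: Z = jωL = j·546·0.0141 = 0 + j7.699 Ω
  C: Z = 1/(jωC) = -j/(ω·C) = 0 - j1831 Ω
Step 3 — Parallel branch: L || C = 1/(1/L + 1/C) = 0 + j7.731 Ω.
Step 4 — Series with R1: Z_total = R1 + (L || C) = 15 + j7.731 Ω = 16.88∠27.3° Ω.

Z = 15 + j7.731 Ω = 16.88∠27.3° Ω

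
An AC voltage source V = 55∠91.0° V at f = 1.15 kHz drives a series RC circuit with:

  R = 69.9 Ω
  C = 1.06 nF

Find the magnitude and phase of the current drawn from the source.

Step 1 — Angular frequency: ω = 2π·f = 2π·1150 = 7226 rad/s.
Step 2 — Component impedances:
  R: Z = R = 69.9 Ω
  C: Z = 1/(jωC) = -j/(ω·C) = 0 - j1.306e+05 Ω
Step 3 — Series combination: Z_total = R + C = 69.9 - j1.306e+05 Ω = 1.306e+05∠-90.0° Ω.
Step 4 — Source phasor: V = 55∠91.0° V = -0.9599 + j54.99 V.
Step 5 — Ohm's law: I = V / Z_total = (-0.9599 + j54.99) / (69.9 - j1.306e+05) = -0.0004212 - j7.126e-06 A.
Step 6 — Convert to polar: |I| = 0.0004213 A, ∠I = -179.0°.

I = 0.0004213∠-179.0° A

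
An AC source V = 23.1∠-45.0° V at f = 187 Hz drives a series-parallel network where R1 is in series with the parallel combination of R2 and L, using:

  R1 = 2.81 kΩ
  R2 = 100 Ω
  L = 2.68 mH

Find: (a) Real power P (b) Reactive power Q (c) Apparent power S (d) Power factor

Step 1 — Angular frequency: ω = 2π·f = 2π·187 = 1175 rad/s.
Step 2 — Component impedances:
  R1: Z = R = 2810 Ω
  R2: Z = R = 100 Ω
  L: Z = jωL = j·1175·0.00268 = 0 + j3.149 Ω
Step 3 — Parallel branch: R2 || L = 1/(1/R2 + 1/L) = 0.09906 + j3.146 Ω.
Step 4 — Series with R1: Z_total = R1 + (R2 || L) = 2810 + j3.146 Ω = 2810∠0.1° Ω.
Step 5 — Source phasor: V = 23.1∠-45.0° V = 16.33 - j16.33 V.
Step 6 — Current: I = V / Z = 0.005806 - j0.005819 A = 0.00822∠-45.1° A.
Step 7 — Complex power: S = V·I* = 0.1899 + j0.0002126 VA.
Step 8 — Real power: P = Re(S) = 0.1899 W.
Step 9 — Reactive power: Q = Im(S) = 0.0002126 VAR.
Step 10 — Apparent power: |S| = 0.1899 VA.
Step 11 — Power factor: PF = P/|S| = 1 (lagging).

(a) P = 0.1899 W  (b) Q = 0.0002126 VAR  (c) S = 0.1899 VA  (d) PF = 1 (lagging)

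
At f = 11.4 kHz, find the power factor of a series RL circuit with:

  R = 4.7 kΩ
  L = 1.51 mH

Step 1 — Angular frequency: ω = 2π·f = 2π·1.14e+04 = 7.163e+04 rad/s.
Step 2 — Component impedances:
  R: Z = R = 4700 Ω
  L: Z = jωL = j·7.163e+04·0.00151 = 0 + j108.2 Ω
Step 3 — Series combination: Z_total = R + L = 4700 + j108.2 Ω = 4701∠1.3° Ω.
Step 4 — Power factor: PF = cos(φ) = Re(Z)/|Z| = 4700/4701.2 = 0.9997.
Step 5 — Type: Im(Z) = 108.2 ⇒ lagging (phase φ = 1.3°).

PF = 0.9997 (lagging, φ = 1.3°)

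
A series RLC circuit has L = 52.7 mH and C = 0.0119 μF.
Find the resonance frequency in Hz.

Step 1 — Resonance condition Im(Z)=0 gives ω₀ = 1/√(LC).
Step 2 — ω₀ = 1/√(0.0527·1.19e-08) = 3.993e+04 rad/s.
Step 3 — f₀ = ω₀/(2π) = 6355 Hz.

f₀ = 6355 Hz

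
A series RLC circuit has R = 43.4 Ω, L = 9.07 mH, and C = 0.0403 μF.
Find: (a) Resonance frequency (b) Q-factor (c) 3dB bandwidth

Step 1 — Resonance condition Im(Z)=0 gives ω₀ = 1/√(LC).
Step 2 — ω₀ = 1/√(0.00907·4.03e-08) = 5.231e+04 rad/s.
Step 3 — f₀ = ω₀/(2π) = 8325 Hz.
Step 4 — Series Q: Q = ω₀L/R = 5.231e+04·0.00907/43.4 = 10.93.
Step 5 — 3dB bandwidth: Δω = ω₀/Q = 4785 rad/s; BW = Δω/(2π) = 761.6 Hz.

(a) f₀ = 8325 Hz  (b) Q = 10.93  (c) BW = 761.6 Hz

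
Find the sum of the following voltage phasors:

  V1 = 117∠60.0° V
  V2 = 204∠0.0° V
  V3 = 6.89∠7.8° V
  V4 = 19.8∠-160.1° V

Step 1 — Convert each phasor to rectangular form:
  V1 = 117·(cos(60.0°) + j·sin(60.0°)) = 58.5 + j101.3 V
  V2 = 204·(cos(0.0°) + j·sin(0.0°)) = 204 V
  V3 = 6.89·(cos(7.8°) + j·sin(7.8°)) = 6.826 + j0.9351 V
  V4 = 19.8·(cos(-160.1°) + j·sin(-160.1°)) = -18.62 - j6.74 V
Step 2 — Sum components: V_total = 250.7 + j95.52 V.
Step 3 — Convert to polar: |V_total| = 268.3 V, ∠V_total = 20.9°.

V_total = 268.3∠20.9° V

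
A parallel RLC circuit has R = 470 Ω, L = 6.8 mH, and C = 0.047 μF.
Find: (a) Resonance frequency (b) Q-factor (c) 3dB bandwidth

Step 1 — Resonance: ω₀ = 1/√(LC) = 1/√(0.0068·4.7e-08) = 5.594e+04 rad/s.
Step 2 — f₀ = ω₀/(2π) = 8903 Hz.
Step 3 — Parallel Q: Q = R/(ω₀L) = 470/(5.594e+04·0.0068) = 1.236.
Step 4 — Bandwidth: Δω = ω₀/Q = 4.527e+04 rad/s; BW = Δω/(2π) = 7205 Hz.

(a) f₀ = 8903 Hz  (b) Q = 1.236  (c) BW = 7205 Hz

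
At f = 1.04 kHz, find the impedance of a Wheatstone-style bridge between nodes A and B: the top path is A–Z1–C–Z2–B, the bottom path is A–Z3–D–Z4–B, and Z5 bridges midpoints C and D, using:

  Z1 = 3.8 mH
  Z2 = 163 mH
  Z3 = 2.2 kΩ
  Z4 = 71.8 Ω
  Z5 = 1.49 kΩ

Step 1 — Angular frequency: ω = 2π·f = 2π·1040 = 6535 rad/s.
Step 2 — Component impedances:
  Z1: Z = jωL = j·6535·0.0038 = 0 + j24.83 Ω
  Z2: Z = jωL = j·6535·0.163 = 0 + j1065 Ω
  Z3: Z = R = 2200 Ω
  Z4: Z = R = 71.8 Ω
  Z5: Z = R = 1490 Ω
Step 3 — Bridge requires nodal analysis (the Z5 bridge couples midpoints C and D, so the two paths cannot be reduced to a simple series/parallel combination). Setting node B to ground and injecting 1 A at node A, the 3-node admittance system at A, C, D solves to V_A = Z_AB = 537.6 + j491.4 Ω = 728.3∠42.4° Ω.

Z = 537.6 + j491.4 Ω = 728.3∠42.4° Ω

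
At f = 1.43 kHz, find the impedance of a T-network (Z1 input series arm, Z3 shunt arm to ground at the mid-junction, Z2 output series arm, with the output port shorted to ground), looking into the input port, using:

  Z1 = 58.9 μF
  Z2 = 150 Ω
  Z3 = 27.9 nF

Step 1 — Angular frequency: ω = 2π·f = 2π·1430 = 8985 rad/s.
Step 2 — Component impedances:
  Z1: Z = 1/(jωC) = -j/(ω·C) = 0 - j1.89 Ω
  Z2: Z = R = 150 Ω
  Z3: Z = 1/(jωC) = -j/(ω·C) = 0 - j3989 Ω
Step 3 — With the output port shorted to ground, the output series arm Z2 runs from the junction to ground; the shunt arm Z3 also runs from the junction to ground. They appear in parallel: Z3 || Z2 = 149.8 - j5.632 Ω.
Step 4 — Series with input arm Z1: Z_in = Z1 + (Z3 || Z2) = 149.8 - j7.522 Ω = 150∠-2.9° Ω.

Z = 149.8 - j7.522 Ω = 150∠-2.9° Ω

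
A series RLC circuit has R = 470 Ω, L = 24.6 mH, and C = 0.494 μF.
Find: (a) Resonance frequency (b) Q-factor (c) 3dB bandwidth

Step 1 — Resonance: ω₀ = 1/√(LC) = 1/√(0.0246·4.94e-07) = 9071 rad/s.
Step 2 — f₀ = ω₀/(2π) = 1444 Hz.
Step 3 — Series Q: Q = ω₀L/R = 9071·0.0246/470 = 0.4748.
Step 4 — Bandwidth: Δω = ω₀/Q = 1.911e+04 rad/s; BW = Δω/(2π) = 3041 Hz.

(a) f₀ = 1444 Hz  (b) Q = 0.4748  (c) BW = 3041 Hz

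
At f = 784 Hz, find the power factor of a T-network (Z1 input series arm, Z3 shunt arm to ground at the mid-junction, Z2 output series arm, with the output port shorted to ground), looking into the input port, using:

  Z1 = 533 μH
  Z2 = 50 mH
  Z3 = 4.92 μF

Step 1 — Angular frequency: ω = 2π·f = 2π·784 = 4926 rad/s.
Step 2 — Component impedances:
  Z1: Z = jωL = j·4926·0.000533 = 0 + j2.626 Ω
  Z2: Z = jωL = j·4926·0.05 = 0 + j246.3 Ω
  Z3: Z = 1/(jωC) = -j/(ω·C) = 0 - j41.26 Ω
Step 3 — With the output port shorted to ground, the output series arm Z2 runs from the junction to ground; the shunt arm Z3 also runs from the junction to ground. They appear in parallel: Z3 || Z2 = 0 - j49.56 Ω.
Step 4 — Series with input arm Z1: Z_in = Z1 + (Z3 || Z2) = 0 - j46.94 Ω = 46.94∠-90.0° Ω.
Step 5 — Power factor: PF = cos(φ) = Re(Z)/|Z| = 0/46.94 = 0.
Step 6 — Type: Im(Z) = -46.94 ⇒ leading (phase φ = -90.0°).

PF = 0 (leading, φ = -90.0°)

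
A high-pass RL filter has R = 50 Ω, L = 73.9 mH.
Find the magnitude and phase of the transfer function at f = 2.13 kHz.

Step 1 — Angular frequency: ω = 2π·2130 = 1.338e+04 rad/s.
Step 2 — Transfer function: H(jω) = jωL/(R + jωL).
Step 3 — Numerator jωL = j·989; denominator R + jωL = 50 + j989.
Step 4 — H = 0.9975 + j0.05043.
Step 5 — Magnitude: |H| = 0.9987 (-0.0 dB); phase: φ = 2.9°.

|H| = 0.9987 (-0.0 dB), φ = 2.9°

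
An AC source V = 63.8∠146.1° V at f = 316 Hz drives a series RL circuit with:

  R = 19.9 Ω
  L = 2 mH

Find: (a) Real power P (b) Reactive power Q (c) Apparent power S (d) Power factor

Step 1 — Angular frequency: ω = 2π·f = 2π·316 = 1985 rad/s.
Step 2 — Component impedances:
  R: Z = R = 19.9 Ω
  L: Z = jωL = j·1985·0.002 = 0 + j3.971 Ω
Step 3 — Series combination: Z_total = R + L = 19.9 + j3.971 Ω = 20.29∠11.3° Ω.
Step 4 — Source phasor: V = 63.8∠146.1° V = -52.95 + j35.58 V.
Step 5 — Current: I = V / Z = -2.216 + j2.23 A = 3.144∠134.8° A.
Step 6 — Complex power: S = V·I* = 196.7 + j39.25 VA.
Step 7 — Real power: P = Re(S) = 196.7 W.
Step 8 — Reactive power: Q = Im(S) = 39.25 VAR.
Step 9 — Apparent power: |S| = 200.6 VA.
Step 10 — Power factor: PF = P/|S| = 0.9807 (lagging).

(a) P = 196.7 W  (b) Q = 39.25 VAR  (c) S = 200.6 VA  (d) PF = 0.9807 (lagging)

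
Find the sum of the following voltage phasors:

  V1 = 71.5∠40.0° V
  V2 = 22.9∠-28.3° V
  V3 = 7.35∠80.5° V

Step 1 — Convert each phasor to rectangular form:
  V1 = 71.5·(cos(40.0°) + j·sin(40.0°)) = 54.77 + j45.96 V
  V2 = 22.9·(cos(-28.3°) + j·sin(-28.3°)) = 20.16 - j10.86 V
  V3 = 7.35·(cos(80.5°) + j·sin(80.5°)) = 1.213 + j7.249 V
Step 2 — Sum components: V_total = 76.15 + j42.35 V.
Step 3 — Convert to polar: |V_total| = 87.13 V, ∠V_total = 29.1°.

V_total = 87.13∠29.1° V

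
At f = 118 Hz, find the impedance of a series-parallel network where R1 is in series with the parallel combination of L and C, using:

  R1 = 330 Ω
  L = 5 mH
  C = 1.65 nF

Step 1 — Angular frequency: ω = 2π·f = 2π·118 = 741.4 rad/s.
Step 2 — Component impedances:
  R1: Z = R = 330 Ω
  L: Z = jωL = j·741.4·0.005 = 0 + j3.707 Ω
  C: Z = 1/(jωC) = -j/(ω·C) = 0 - j8.174e+05 Ω
Step 3 — Parallel branch: L || C = 1/(1/L + 1/C) = 0 + j3.707 Ω.
Step 4 — Series with R1: Z_total = R1 + (L || C) = 330 + j3.707 Ω = 330∠0.6° Ω.

Z = 330 + j3.707 Ω = 330∠0.6° Ω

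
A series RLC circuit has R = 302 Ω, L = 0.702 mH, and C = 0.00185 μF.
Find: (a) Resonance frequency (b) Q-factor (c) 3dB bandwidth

Step 1 — Resonance condition Im(Z)=0 gives ω₀ = 1/√(LC).
Step 2 — ω₀ = 1/√(0.000702·1.85e-09) = 8.775e+05 rad/s.
Step 3 — f₀ = ω₀/(2π) = 1.397e+05 Hz.
Step 4 — Series Q: Q = ω₀L/R = 8.775e+05·0.000702/302 = 2.04.
Step 5 — 3dB bandwidth: Δω = ω₀/Q = 4.302e+05 rad/s; BW = Δω/(2π) = 6.847e+04 Hz.

(a) f₀ = 1.397e+05 Hz  (b) Q = 2.04  (c) BW = 6.847e+04 Hz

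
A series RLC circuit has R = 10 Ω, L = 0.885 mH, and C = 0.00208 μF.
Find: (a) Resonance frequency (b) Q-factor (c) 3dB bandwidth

Step 1 — Resonance: ω₀ = 1/√(LC) = 1/√(0.000885·2.08e-09) = 7.37e+05 rad/s.
Step 2 — f₀ = ω₀/(2π) = 1.173e+05 Hz.
Step 3 — Series Q: Q = ω₀L/R = 7.37e+05·0.000885/10 = 65.23.
Step 4 — Bandwidth: Δω = ω₀/Q = 1.13e+04 rad/s; BW = Δω/(2π) = 1798 Hz.

(a) f₀ = 1.173e+05 Hz  (b) Q = 65.23  (c) BW = 1798 Hz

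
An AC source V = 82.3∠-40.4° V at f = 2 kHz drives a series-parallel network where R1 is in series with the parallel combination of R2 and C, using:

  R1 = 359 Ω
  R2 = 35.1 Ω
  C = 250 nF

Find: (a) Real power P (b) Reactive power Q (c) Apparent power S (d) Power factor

Step 1 — Angular frequency: ω = 2π·f = 2π·2000 = 1.257e+04 rad/s.
Step 2 — Component impedances:
  R1: Z = R = 359 Ω
  R2: Z = R = 35.1 Ω
  C: Z = 1/(jωC) = -j/(ω·C) = 0 - j318.3 Ω
Step 3 — Parallel branch: R2 || C = 1/(1/R2 + 1/C) = 34.68 - j3.824 Ω.
Step 4 — Series with R1: Z_total = R1 + (R2 || C) = 393.7 - j3.824 Ω = 393.7∠-0.6° Ω.
Step 5 — Source phasor: V = 82.3∠-40.4° V = 62.67 - j53.34 V.
Step 6 — Current: I = V / Z = 0.1605 - j0.1339 A = 0.209∠-39.8° A.
Step 7 — Complex power: S = V·I* = 17.2 - j0.1671 VA.
Step 8 — Real power: P = Re(S) = 17.2 W.
Step 9 — Reactive power: Q = Im(S) = -0.1671 VAR.
Step 10 — Apparent power: |S| = 17.2 VA.
Step 11 — Power factor: PF = P/|S| = 1 (leading).

(a) P = 17.2 W  (b) Q = -0.1671 VAR  (c) S = 17.2 VA  (d) PF = 1 (leading)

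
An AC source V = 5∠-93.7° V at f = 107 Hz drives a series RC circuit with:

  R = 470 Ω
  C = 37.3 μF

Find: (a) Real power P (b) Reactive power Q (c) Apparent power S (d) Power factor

Step 1 — Angular frequency: ω = 2π·f = 2π·107 = 672.3 rad/s.
Step 2 — Component impedances:
  R: Z = R = 470 Ω
  C: Z = 1/(jωC) = -j/(ω·C) = 0 - j39.88 Ω
Step 3 — Series combination: Z_total = R + C = 470 - j39.88 Ω = 471.7∠-4.8° Ω.
Step 4 — Source phasor: V = 5∠-93.7° V = -0.3227 - j4.99 V.
Step 5 — Current: I = V / Z = 0.0002127 - j0.0106 A = 0.0106∠-88.9° A.
Step 6 — Complex power: S = V·I* = 0.05281 - j0.004481 VA.
Step 7 — Real power: P = Re(S) = 0.05281 W.
Step 8 — Reactive power: Q = Im(S) = -0.004481 VAR.
Step 9 — Apparent power: |S| = 0.053 VA.
Step 10 — Power factor: PF = P/|S| = 0.9964 (leading).

(a) P = 0.05281 W  (b) Q = -0.004481 VAR  (c) S = 0.053 VA  (d) PF = 0.9964 (leading)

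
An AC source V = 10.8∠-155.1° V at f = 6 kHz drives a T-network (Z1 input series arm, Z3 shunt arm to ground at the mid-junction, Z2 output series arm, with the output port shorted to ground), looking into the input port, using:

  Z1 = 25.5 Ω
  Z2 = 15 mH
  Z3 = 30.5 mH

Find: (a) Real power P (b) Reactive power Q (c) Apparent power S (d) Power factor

Step 1 — Angular frequency: ω = 2π·f = 2π·6000 = 3.77e+04 rad/s.
Step 2 — Component impedances:
  Z1: Z = R = 25.5 Ω
  Z2: Z = jωL = j·3.77e+04·0.015 = 0 + j565.5 Ω
  Z3: Z = jωL = j·3.77e+04·0.0305 = 0 + j1150 Ω
Step 3 — With the output port shorted to ground, the output series arm Z2 runs from the junction to ground; the shunt arm Z3 also runs from the junction to ground. They appear in parallel: Z3 || Z2 = 0 + j379.1 Ω.
Step 4 — Series with input arm Z1: Z_in = Z1 + (Z3 || Z2) = 25.5 + j379.1 Ω = 379.9∠86.2° Ω.
Step 5 — Source phasor: V = 10.8∠-155.1° V = -9.796 - j4.547 V.
Step 6 — Current: I = V / Z = -0.01367 + j0.02492 A = 0.02843∠118.7° A.
Step 7 — Complex power: S = V·I* = 0.02061 + j0.3063 VA.
Step 8 — Real power: P = Re(S) = 0.02061 W.
Step 9 — Reactive power: Q = Im(S) = 0.3063 VAR.
Step 10 — Apparent power: |S| = 0.307 VA.
Step 11 — Power factor: PF = P/|S| = 0.06712 (lagging).

(a) P = 0.02061 W  (b) Q = 0.3063 VAR  (c) S = 0.307 VA  (d) PF = 0.06712 (lagging)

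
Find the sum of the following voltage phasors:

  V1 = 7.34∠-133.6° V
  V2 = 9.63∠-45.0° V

Step 1 — Convert each phasor to rectangular form:
  V1 = 7.34·(cos(-133.6°) + j·sin(-133.6°)) = -5.062 - j5.315 V
  V2 = 9.63·(cos(-45.0°) + j·sin(-45.0°)) = 6.809 - j6.809 V
Step 2 — Sum components: V_total = 1.748 - j12.12 V.
Step 3 — Convert to polar: |V_total| = 12.25 V, ∠V_total = -81.8°.

V_total = 12.25∠-81.8° V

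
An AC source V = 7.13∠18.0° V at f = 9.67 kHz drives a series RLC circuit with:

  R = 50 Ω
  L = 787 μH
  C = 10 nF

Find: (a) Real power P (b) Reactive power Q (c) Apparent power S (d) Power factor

Step 1 — Angular frequency: ω = 2π·f = 2π·9670 = 6.076e+04 rad/s.
Step 2 — Component impedances:
  R: Z = R = 50 Ω
  L: Z = jωL = j·6.076e+04·0.000787 = 0 + j47.82 Ω
  C: Z = 1/(jωC) = -j/(ω·C) = 0 - j1646 Ω
Step 3 — Series combination: Z_total = R + L + C = 50 - j1598 Ω = 1599∠-88.2° Ω.
Step 4 — Source phasor: V = 7.13∠18.0° V = 6.781 + j2.203 V.
Step 5 — Current: I = V / Z = -0.001245 + j0.004282 A = 0.00446∠106.2° A.
Step 6 — Complex power: S = V·I* = 0.0009944 - j0.03178 VA.
Step 7 — Real power: P = Re(S) = 0.0009944 W.
Step 8 — Reactive power: Q = Im(S) = -0.03178 VAR.
Step 9 — Apparent power: |S| = 0.0318 VA.
Step 10 — Power factor: PF = P/|S| = 0.03127 (leading).

(a) P = 0.0009944 W  (b) Q = -0.03178 VAR  (c) S = 0.0318 VA  (d) PF = 0.03127 (leading)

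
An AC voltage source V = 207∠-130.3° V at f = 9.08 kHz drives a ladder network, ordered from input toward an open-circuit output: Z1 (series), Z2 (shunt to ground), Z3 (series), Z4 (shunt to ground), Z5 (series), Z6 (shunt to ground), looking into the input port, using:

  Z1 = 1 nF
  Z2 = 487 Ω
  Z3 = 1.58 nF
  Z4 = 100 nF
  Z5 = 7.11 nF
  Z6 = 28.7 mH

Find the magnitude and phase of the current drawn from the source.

Step 1 — Angular frequency: ω = 2π·f = 2π·9080 = 5.705e+04 rad/s.
Step 2 — Component impedances:
  Z1: Z = 1/(jωC) = -j/(ω·C) = 0 - j1.753e+04 Ω
  Z2: Z = R = 487 Ω
  Z3: Z = 1/(jωC) = -j/(ω·C) = 0 - j1.109e+04 Ω
  Z4: Z = 1/(jωC) = -j/(ω·C) = 0 - j175.3 Ω
  Z5: Z = 1/(jωC) = -j/(ω·C) = 0 - j2465 Ω
  Z6: Z = jωL = j·5.705e+04·0.0287 = 0 + j1637 Ω
Step 3 — Ladder network (open output): work backward from the far end, alternating series and parallel combinations. Z_in = 486.1 - j1.755e+04 Ω = 1.756e+04∠-88.4° Ω.
Step 4 — Source phasor: V = 207∠-130.3° V = -133.9 - j157.9 V.
Step 5 — Ohm's law: I = V / Z_total = (-133.9 - j157.9) / (486.1 - j1.755e+04) = 0.008778 - j0.007872 A.
Step 6 — Convert to polar: |I| = 0.01179 A, ∠I = -41.9°.

I = 0.01179∠-41.9° A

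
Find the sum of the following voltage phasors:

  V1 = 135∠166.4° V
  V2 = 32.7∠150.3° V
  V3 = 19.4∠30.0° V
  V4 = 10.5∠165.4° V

Step 1 — Convert each phasor to rectangular form:
  V1 = 135·(cos(166.4°) + j·sin(166.4°)) = -131.2 + j31.74 V
  V2 = 32.7·(cos(150.3°) + j·sin(150.3°)) = -28.4 + j16.2 V
  V3 = 19.4·(cos(30.0°) + j·sin(30.0°)) = 16.8 + j9.7 V
  V4 = 10.5·(cos(165.4°) + j·sin(165.4°)) = -10.16 + j2.647 V
Step 2 — Sum components: V_total = -153 + j60.29 V.
Step 3 — Convert to polar: |V_total| = 164.4 V, ∠V_total = 158.5°.

V_total = 164.4∠158.5° V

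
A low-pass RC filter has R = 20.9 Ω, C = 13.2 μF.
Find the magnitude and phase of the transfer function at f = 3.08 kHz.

Step 1 — Angular frequency: ω = 2π·3080 = 1.935e+04 rad/s.
Step 2 — Transfer function: H(jω) = 1/(1 + jωRC).
Step 3 — Denominator: 1 + jωRC = 1 + j·1.935e+04·20.9·1.32e-05 = 1 + j5.339.
Step 4 — H = 0.03389 - j0.181.
Step 5 — Magnitude: |H| = 0.1841 (-14.7 dB); phase: φ = -79.4°.

|H| = 0.1841 (-14.7 dB), φ = -79.4°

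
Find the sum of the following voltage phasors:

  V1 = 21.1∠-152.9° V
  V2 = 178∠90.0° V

Step 1 — Convert each phasor to rectangular form:
  V1 = 21.1·(cos(-152.9°) + j·sin(-152.9°)) = -18.78 - j9.612 V
  V2 = 178·(cos(90.0°) + j·sin(90.0°)) = 0 + j178 V
Step 2 — Sum components: V_total = -18.78 + j168.4 V.
Step 3 — Convert to polar: |V_total| = 169.4 V, ∠V_total = 96.4°.

V_total = 169.4∠96.4° V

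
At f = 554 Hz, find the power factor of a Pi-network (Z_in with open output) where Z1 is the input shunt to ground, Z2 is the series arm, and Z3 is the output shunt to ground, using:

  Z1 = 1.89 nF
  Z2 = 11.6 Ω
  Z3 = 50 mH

Step 1 — Angular frequency: ω = 2π·f = 2π·554 = 3481 rad/s.
Step 2 — Component impedances:
  Z1: Z = 1/(jωC) = -j/(ω·C) = 0 - j1.52e+05 Ω
  Z2: Z = R = 11.6 Ω
  Z3: Z = jωL = j·3481·0.05 = 0 + j174 Ω
Step 3 — With open output, the series arm Z2 and the output shunt Z3 appear in series to ground: Z2 + Z3 = 11.6 + j174 Ω.
Step 4 — Parallel with input shunt Z1: Z_in = Z1 || (Z2 + Z3) = 11.63 + j174.2 Ω = 174.6∠86.2° Ω.
Step 5 — Power factor: PF = cos(φ) = Re(Z)/|Z| = 11.627/174.63 = 0.06658.
Step 6 — Type: Im(Z) = 174.2 ⇒ lagging (phase φ = 86.2°).

PF = 0.06658 (lagging, φ = 86.2°)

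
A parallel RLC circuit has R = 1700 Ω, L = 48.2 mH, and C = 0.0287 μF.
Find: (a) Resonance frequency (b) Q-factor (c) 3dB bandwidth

Step 1 — Resonance: ω₀ = 1/√(LC) = 1/√(0.0482·2.87e-08) = 2.689e+04 rad/s.
Step 2 — f₀ = ω₀/(2π) = 4279 Hz.
Step 3 — Parallel Q: Q = R/(ω₀L) = 1700/(2.689e+04·0.0482) = 1.312.
Step 4 — Bandwidth: Δω = ω₀/Q = 2.05e+04 rad/s; BW = Δω/(2π) = 3262 Hz.

(a) f₀ = 4279 Hz  (b) Q = 1.312  (c) BW = 3262 Hz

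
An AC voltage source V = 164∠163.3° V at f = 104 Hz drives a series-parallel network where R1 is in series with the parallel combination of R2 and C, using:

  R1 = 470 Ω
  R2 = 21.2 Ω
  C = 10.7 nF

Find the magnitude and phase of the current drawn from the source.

Step 1 — Angular frequency: ω = 2π·f = 2π·104 = 653.5 rad/s.
Step 2 — Component impedances:
  R1: Z = R = 470 Ω
  R2: Z = R = 21.2 Ω
  C: Z = 1/(jωC) = -j/(ω·C) = 0 - j1.43e+05 Ω
Step 3 — Parallel branch: R2 || C = 1/(1/R2 + 1/C) = 21.2 - j0.003142 Ω.
Step 4 — Series with R1: Z_total = R1 + (R2 || C) = 491.2 - j0.003142 Ω = 491.2∠-0.0° Ω.
Step 5 — Source phasor: V = 164∠163.3° V = -157.1 + j47.13 V.
Step 6 — Ohm's law: I = V / Z_total = (-157.1 + j47.13) / (491.2 - j0.003142) = -0.3198 + j0.09594 A.
Step 7 — Convert to polar: |I| = 0.3339 A, ∠I = 163.3°.

I = 0.3339∠163.3° A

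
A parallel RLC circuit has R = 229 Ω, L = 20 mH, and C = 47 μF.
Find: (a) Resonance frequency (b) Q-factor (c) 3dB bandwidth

Step 1 — Resonance: ω₀ = 1/√(LC) = 1/√(0.02·4.7e-05) = 1031 rad/s.
Step 2 — f₀ = ω₀/(2π) = 164.2 Hz.
Step 3 — Parallel Q: Q = R/(ω₀L) = 229/(1031·0.02) = 11.1.
Step 4 — Bandwidth: Δω = ω₀/Q = 92.91 rad/s; BW = Δω/(2π) = 14.79 Hz.

(a) f₀ = 164.2 Hz  (b) Q = 11.1  (c) BW = 14.79 Hz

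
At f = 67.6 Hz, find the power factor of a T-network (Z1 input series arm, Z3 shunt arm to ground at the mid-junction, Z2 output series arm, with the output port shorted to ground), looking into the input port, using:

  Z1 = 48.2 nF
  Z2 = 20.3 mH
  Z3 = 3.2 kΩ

Step 1 — Angular frequency: ω = 2π·f = 2π·67.6 = 424.7 rad/s.
Step 2 — Component impedances:
  Z1: Z = 1/(jωC) = -j/(ω·C) = 0 - j4.885e+04 Ω
  Z2: Z = jωL = j·424.7·0.0203 = 0 + j8.622 Ω
  Z3: Z = R = 3200 Ω
Step 3 — With the output port shorted to ground, the output series arm Z2 runs from the junction to ground; the shunt arm Z3 also runs from the junction to ground. They appear in parallel: Z3 || Z2 = 0.02323 + j8.622 Ω.
Step 4 — Series with input arm Z1: Z_in = Z1 + (Z3 || Z2) = 0.02323 - j4.884e+04 Ω = 4.884e+04∠-90.0° Ω.
Step 5 — Power factor: PF = cos(φ) = Re(Z)/|Z| = 0.023232/48837 = 4.757e-07.
Step 6 — Type: Im(Z) = -4.884e+04 ⇒ leading (phase φ = -90.0°).

PF = 4.757e-07 (leading, φ = -90.0°)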